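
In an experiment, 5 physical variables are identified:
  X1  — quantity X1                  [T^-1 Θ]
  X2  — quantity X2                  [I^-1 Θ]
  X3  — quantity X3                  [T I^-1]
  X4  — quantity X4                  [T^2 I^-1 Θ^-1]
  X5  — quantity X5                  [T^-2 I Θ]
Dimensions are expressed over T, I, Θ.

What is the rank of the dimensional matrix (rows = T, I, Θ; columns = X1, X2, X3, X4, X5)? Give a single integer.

Dimensional matrix (T×I×Θ by X1×X2×X3×X4×X5):
  T: [-1  0  1  2 -2]
  I: [ 0 -1 -1 -1  1]
  Θ: [ 1  1  0 -1  1]
Echelon form has 2 nonzero rows (pivots: X1,X2)

2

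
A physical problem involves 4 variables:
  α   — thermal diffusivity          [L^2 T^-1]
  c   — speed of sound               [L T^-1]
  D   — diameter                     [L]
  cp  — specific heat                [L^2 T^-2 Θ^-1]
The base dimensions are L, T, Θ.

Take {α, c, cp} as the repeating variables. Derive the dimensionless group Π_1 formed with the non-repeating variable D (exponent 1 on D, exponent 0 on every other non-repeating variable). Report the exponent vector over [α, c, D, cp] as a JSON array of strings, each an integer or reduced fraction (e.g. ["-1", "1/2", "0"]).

Write exponents as rows L,T,Θ / cols α,c,D,cp:
  L: [ 2  1  1  2]
  T: [-1 -1  0 -2]
  Θ: [ 0  0  0 -1]
Row reduction gives pivot columns α,c,cp; rank = 3
Repeat: α,c,cp; free: D
RREF:
  r0: [   1    0    1    0]
  r1: [   0    1   -1    0]
  r2: [   0    0    0    1]
Fix exponent of D at 1; solve each RREF row for its pivot's exponent:
  r0: exp(α) + (1)·1 = 0 ⇒ exp(α) = -1
  r1: exp(c) + (-1)·1 = 0 ⇒ exp(c) = 1
  r2: exp(cp) + (0)·1 = 0 ⇒ exp(cp) = 0
Π_1 = α^-1 · c · D

["-1", "1", "1", "0"]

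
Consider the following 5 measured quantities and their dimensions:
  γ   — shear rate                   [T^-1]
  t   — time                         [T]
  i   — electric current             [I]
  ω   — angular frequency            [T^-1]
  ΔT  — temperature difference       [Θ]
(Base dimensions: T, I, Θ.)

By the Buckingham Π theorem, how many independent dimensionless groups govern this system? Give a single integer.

Exponent matrix [T,I,Θ] × [γ,t,i,ω,ΔT]:
  T: [-1  1  0 -1  0]
  I: [ 0  0  1  0  0]
  Θ: [ 0  0  0  0  1]
RREF → pivots at {γ,i,ΔT} ⇒ r = 3
5 vars − rank 3 = 2 Π groups

2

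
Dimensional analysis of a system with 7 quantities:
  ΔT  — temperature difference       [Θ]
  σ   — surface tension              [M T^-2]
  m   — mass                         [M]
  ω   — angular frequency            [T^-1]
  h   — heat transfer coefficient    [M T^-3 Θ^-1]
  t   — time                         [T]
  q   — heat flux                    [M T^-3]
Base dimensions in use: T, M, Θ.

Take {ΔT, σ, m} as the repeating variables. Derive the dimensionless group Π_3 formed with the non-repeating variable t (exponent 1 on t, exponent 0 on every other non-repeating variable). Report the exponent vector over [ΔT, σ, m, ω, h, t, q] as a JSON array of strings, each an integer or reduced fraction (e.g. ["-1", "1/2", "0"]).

Exponent matrix [T,M,Θ] × [ΔT,σ,m,ω,h,t,q]:
  T: [ 0 -2  0 -1 -3  1 -3]
  M: [ 0  1  1  0  1  0  1]
  Θ: [ 1  0  0  0 -1  0  0]
Row reduction gives pivot columns ΔT,σ,m; rank = 3
Repeat: ΔT,σ,m; free: ω,h,t,q
RREF:
  r0: [   1    0    0    0   -1    0    0]
  r1: [   0    1    0  1/2  3/2 -1/2  3/2]
  r2: [   0    0    1 -1/2 -1/2  1/2 -1/2]
Fix exponent of t at 1, ω at 0, h at 0, q at 0; solve each RREF row for its pivot's exponent:
  r0: exp(ΔT) + (0)·1 = 0 ⇒ exp(ΔT) = 0
  r1: exp(σ) + (-1/2)·1 = 0 ⇒ exp(σ) = 1/2
  r2: exp(m) + (1/2)·1 = 0 ⇒ exp(m) = -1/2
Π_3 = σ^(1/2) · m^(-1/2) · t

["0", "1/2", "-1/2", "0", "0", "1", "0"]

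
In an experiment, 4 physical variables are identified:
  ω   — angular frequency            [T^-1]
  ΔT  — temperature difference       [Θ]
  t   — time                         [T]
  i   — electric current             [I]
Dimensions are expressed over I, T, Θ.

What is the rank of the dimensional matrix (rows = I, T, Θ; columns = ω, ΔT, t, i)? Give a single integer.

3

Write exponents as rows I,T,Θ / cols ω,ΔT,t,i:
  I: [ 0  0  0  1]
  T: [-1  0  1  0]
  Θ: [ 0  1  0  0]
Echelon form has 3 nonzero rows (pivots: ω,ΔT,i)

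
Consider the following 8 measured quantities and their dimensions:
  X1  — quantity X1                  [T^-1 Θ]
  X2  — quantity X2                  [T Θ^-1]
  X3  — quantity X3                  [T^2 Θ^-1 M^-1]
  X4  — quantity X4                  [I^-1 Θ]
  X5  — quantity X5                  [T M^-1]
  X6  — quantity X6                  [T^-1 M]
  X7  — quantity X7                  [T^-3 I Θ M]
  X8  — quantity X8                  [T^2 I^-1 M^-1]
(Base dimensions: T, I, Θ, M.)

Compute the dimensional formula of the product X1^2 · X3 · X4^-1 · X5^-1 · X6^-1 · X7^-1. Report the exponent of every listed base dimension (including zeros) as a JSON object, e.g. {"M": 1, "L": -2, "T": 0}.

Dimensional matrix (T×I×Θ×M by X1×X2×X3×X4×X5×X6×X7×X8):
  T: [-1  1  2  0  1 -1 -3  2]
  I: [ 0  0  0 -1  0  0  1 -1]
  Θ: [ 1 -1 -1  1  0  0  1  0]
  M: [ 0  0 -1  0 -1  1  1 -1]
  [T]: (2)·-1+(1)·2+(-1)·0+(-1)·1+(-1)·-1+(-1)·-3 = 3
  [I]: (2)·0+(1)·0+(-1)·-1+(-1)·0+(-1)·0+(-1)·1 = 0
  [Θ]: (2)·1+(1)·-1+(-1)·1+(-1)·0+(-1)·0+(-1)·1 = -1
  [M]: (2)·0+(1)·-1+(-1)·0+(-1)·-1+(-1)·1+(-1)·1 = -2
⇒ T^3 Θ^-1 M^-2

{"T": 3, "I": 0, "Θ": -1, "M": -2}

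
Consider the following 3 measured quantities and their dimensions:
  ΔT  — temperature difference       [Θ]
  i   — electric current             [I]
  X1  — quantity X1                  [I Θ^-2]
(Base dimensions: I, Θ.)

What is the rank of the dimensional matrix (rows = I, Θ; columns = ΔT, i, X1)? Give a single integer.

2

Dimensional matrix (I×Θ by ΔT×i×X1):
  I: [ 0  1  1]
  Θ: [ 1  0 -2]
Echelon form has 2 nonzero rows (pivots: ΔT,i)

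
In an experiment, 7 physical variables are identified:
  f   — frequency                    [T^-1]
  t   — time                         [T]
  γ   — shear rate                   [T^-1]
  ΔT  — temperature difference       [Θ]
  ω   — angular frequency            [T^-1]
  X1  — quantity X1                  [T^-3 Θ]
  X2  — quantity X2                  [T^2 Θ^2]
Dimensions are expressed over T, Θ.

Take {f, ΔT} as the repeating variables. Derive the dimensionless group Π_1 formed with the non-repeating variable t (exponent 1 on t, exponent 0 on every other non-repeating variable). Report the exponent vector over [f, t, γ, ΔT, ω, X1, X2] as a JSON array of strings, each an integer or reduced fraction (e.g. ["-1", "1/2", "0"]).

["1", "1", "0", "0", "0", "0", "0"]

Write exponents as rows T,Θ / cols f,t,γ,ΔT,ω,X1,X2:
  T: [-1  1 -1  0 -1 -3  2]
  Θ: [ 0  0  0  1  0  1  2]
RREF → pivots at {f,ΔT} ⇒ r = 2
Repeat: f,ΔT; free: t,γ,ω,X1,X2
RREF:
  r0: [   1   -1    1    0    1    3   -2]
  r1: [   0    0    0    1    0    1    2]
Fix exponent of t at 1, γ at 0, ω at 0, X1 at 0, X2 at 0; solve each RREF row for its pivot's exponent:
  r0: exp(f) + (-1)·1 = 0 ⇒ exp(f) = 1
  r1: exp(ΔT) + (0)·1 = 0 ⇒ exp(ΔT) = 0
Π_1 = f · t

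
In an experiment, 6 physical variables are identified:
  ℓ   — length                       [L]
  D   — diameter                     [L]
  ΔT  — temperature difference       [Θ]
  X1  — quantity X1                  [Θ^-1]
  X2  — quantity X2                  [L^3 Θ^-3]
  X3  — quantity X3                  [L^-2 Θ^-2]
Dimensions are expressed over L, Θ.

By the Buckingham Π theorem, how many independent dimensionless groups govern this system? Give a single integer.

Write exponents as rows L,Θ / cols ℓ,D,ΔT,X1,X2,X3:
  L: [ 1  1  0  0  3 -2]
  Θ: [ 0  0  1 -1 -3 -2]
Echelon form has 2 nonzero rows (pivots: ℓ,ΔT)
n=6, r=2 ⇒ 4 dimensionless groups

4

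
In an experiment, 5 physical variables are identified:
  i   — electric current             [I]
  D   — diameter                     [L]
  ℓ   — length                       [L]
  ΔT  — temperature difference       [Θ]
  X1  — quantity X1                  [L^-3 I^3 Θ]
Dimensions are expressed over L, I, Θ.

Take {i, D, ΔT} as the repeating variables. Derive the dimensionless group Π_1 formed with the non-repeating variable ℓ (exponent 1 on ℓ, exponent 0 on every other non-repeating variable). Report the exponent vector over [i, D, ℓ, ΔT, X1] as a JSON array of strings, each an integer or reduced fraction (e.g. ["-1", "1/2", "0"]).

Dimensional matrix (L×I×Θ by i×D×ℓ×ΔT×X1):
  L: [ 0  1  1  0 -3]
  I: [ 1  0  0  0  3]
  Θ: [ 0  0  0  1  1]
RREF → pivots at {i,D,ΔT} ⇒ r = 3
Pivot set = {i,D,ΔT}, free = {ℓ,X1}
RREF:
  r0: [   1    0    0    0    3]
  r1: [   0    1    1    0   -3]
  r2: [   0    0    0    1    1]
Fix exponent of ℓ at 1, X1 at 0; solve each RREF row for its pivot's exponent:
  r0: exp(i) + (0)·1 = 0 ⇒ exp(i) = 0
  r1: exp(D) + (1)·1 = 0 ⇒ exp(D) = -1
  r2: exp(ΔT) + (0)·1 = 0 ⇒ exp(ΔT) = 0
Π_1 = D^-1 · ℓ

["0", "-1", "1", "0", "0"]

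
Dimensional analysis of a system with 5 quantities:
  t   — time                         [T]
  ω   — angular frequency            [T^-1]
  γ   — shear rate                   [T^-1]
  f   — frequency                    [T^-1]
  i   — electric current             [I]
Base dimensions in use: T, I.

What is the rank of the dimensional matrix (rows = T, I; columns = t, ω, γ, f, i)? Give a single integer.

Write exponents as rows T,I / cols t,ω,γ,f,i:
  T: [ 1 -1 -1 -1  0]
  I: [ 0  0  0  0  1]
RREF → pivots at {t,i} ⇒ r = 2

2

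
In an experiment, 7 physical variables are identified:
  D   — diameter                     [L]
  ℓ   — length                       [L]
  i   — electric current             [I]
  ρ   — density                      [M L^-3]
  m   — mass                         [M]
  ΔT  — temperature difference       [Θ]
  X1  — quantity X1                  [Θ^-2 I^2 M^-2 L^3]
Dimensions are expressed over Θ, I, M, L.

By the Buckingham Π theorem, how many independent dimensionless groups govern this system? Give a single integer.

3

Dimensional matrix (Θ×I×M×L by D×ℓ×i×ρ×m×ΔT×X1):
  Θ: [ 0  0  0  0  0  1 -2]
  I: [ 0  0  1  0  0  0  2]
  M: [ 0  0  0  1  1  0 -2]
  L: [ 1  1  0 -3  0  0  3]
RREF → pivots at {D,i,ρ,ΔT} ⇒ r = 4
Π count = n − r = 7 − 4 = 3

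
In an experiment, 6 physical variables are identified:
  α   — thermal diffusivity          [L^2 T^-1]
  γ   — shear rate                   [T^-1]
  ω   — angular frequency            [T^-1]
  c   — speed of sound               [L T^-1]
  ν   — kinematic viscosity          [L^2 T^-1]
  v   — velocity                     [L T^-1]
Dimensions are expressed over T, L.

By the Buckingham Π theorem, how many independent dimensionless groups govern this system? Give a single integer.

4

Write exponents as rows T,L / cols α,γ,ω,c,ν,v:
  T: [-1 -1 -1 -1 -1 -1]
  L: [ 2  0  0  1  2  1]
Echelon form has 2 nonzero rows (pivots: α,γ)
Π count = n − r = 6 − 2 = 4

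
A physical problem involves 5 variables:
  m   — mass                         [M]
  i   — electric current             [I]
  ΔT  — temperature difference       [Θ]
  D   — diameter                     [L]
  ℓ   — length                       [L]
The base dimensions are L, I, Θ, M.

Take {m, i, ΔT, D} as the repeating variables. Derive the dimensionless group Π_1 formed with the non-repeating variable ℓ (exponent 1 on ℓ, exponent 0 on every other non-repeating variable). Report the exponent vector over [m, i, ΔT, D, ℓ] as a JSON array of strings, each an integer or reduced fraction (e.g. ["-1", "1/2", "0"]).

Dimensional matrix (L×I×Θ×M by m×i×ΔT×D×ℓ):
  L: [ 0  0  0  1  1]
  I: [ 0  1  0  0  0]
  Θ: [ 0  0  1  0  0]
  M: [ 1  0  0  0  0]
Echelon form has 4 nonzero rows (pivots: m,i,ΔT,D)
Repeat: m,i,ΔT,D; free: ℓ
RREF:
  r0: [   1    0    0    0    0]
  r1: [   0    1    0    0    0]
  r2: [   0    0    1    0    0]
  r3: [   0    0    0    1    1]
Fix exponent of ℓ at 1; solve each RREF row for its pivot's exponent:
  r0: exp(m) + (0)·1 = 0 ⇒ exp(m) = 0
  r1: exp(i) + (0)·1 = 0 ⇒ exp(i) = 0
  r2: exp(ΔT) + (0)·1 = 0 ⇒ exp(ΔT) = 0
  r3: exp(D) + (1)·1 = 0 ⇒ exp(D) = -1
Π_1 = D^-1 · ℓ

["0", "0", "0", "-1", "1"]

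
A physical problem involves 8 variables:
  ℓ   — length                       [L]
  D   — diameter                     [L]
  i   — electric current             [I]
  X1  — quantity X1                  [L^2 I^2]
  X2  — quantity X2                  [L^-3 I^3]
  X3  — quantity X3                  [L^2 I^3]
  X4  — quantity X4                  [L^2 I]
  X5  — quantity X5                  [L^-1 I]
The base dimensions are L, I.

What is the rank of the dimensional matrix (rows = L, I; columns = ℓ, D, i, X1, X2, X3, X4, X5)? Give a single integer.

Exponent matrix [L,I] × [ℓ,D,i,X1,X2,X3,X4,X5]:
  L: [ 1  1  0  2 -3  2  2 -1]
  I: [ 0  0  1  2  3  3  1  1]
Echelon form has 2 nonzero rows (pivots: ℓ,i)

2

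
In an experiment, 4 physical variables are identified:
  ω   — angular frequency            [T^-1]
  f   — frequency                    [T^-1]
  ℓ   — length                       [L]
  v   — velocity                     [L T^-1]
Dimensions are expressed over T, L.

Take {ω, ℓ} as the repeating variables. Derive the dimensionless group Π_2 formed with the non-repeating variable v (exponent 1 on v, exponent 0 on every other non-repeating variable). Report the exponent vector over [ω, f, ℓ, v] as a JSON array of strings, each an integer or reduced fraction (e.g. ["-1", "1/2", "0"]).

Write exponents as rows T,L / cols ω,f,ℓ,v:
  T: [-1 -1  0 -1]
  L: [ 0  0  1  1]
Echelon form has 2 nonzero rows (pivots: ω,ℓ)
Repeat: ω,ℓ; free: f,v
RREF:
  r0: [   1    1    0    1]
  r1: [   0    0    1    1]
Fix exponent of v at 1, f at 0; solve each RREF row for its pivot's exponent:
  r0: exp(ω) + (1)·1 = 0 ⇒ exp(ω) = -1
  r1: exp(ℓ) + (1)·1 = 0 ⇒ exp(ℓ) = -1
Π_2 = ω^-1 · ℓ^-1 · v

["-1", "0", "-1", "1"]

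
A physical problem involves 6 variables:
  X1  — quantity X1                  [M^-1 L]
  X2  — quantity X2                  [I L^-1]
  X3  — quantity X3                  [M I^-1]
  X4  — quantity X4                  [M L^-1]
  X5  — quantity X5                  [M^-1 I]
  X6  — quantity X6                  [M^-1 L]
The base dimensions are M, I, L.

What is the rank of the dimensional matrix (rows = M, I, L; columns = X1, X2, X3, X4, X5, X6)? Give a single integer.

Dimensional matrix (M×I×L by X1×X2×X3×X4×X5×X6):
  M: [-1  0  1  1 -1 -1]
  I: [ 0  1 -1  0  1  0]
  L: [ 1 -1  0 -1  0  1]
Echelon form has 2 nonzero rows (pivots: X1,X2)

2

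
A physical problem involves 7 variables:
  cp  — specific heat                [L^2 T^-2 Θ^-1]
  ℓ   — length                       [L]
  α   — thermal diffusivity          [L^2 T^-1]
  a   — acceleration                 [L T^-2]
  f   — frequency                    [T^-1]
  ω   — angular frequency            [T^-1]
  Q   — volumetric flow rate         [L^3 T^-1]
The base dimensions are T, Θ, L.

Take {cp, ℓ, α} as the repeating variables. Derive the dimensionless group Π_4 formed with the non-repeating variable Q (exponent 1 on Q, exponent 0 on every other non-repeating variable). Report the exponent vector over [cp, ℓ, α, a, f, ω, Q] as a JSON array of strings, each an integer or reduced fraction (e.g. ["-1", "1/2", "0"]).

["0", "-1", "-1", "0", "0", "0", "1"]

Write exponents as rows T,Θ,L / cols cp,ℓ,α,a,f,ω,Q:
  T: [-2  0 -1 -2 -1 -1 -1]
  Θ: [-1  0  0  0  0  0  0]
  L: [ 2  1  2  1  0  0  3]
Row reduction gives pivot columns cp,ℓ,α; rank = 3
Repeat: cp,ℓ,α; free: a,f,ω,Q
RREF:
  r0: [   1    0    0    0    0    0    0]
  r1: [   0    1    0   -3   -2   -2    1]
  r2: [   0    0    1    2    1    1    1]
Fix exponent of Q at 1, a at 0, f at 0, ω at 0; solve each RREF row for its pivot's exponent:
  r0: exp(cp) + (0)·1 = 0 ⇒ exp(cp) = 0
  r1: exp(ℓ) + (1)·1 = 0 ⇒ exp(ℓ) = -1
  r2: exp(α) + (1)·1 = 0 ⇒ exp(α) = -1
Π_4 = ℓ^-1 · α^-1 · Q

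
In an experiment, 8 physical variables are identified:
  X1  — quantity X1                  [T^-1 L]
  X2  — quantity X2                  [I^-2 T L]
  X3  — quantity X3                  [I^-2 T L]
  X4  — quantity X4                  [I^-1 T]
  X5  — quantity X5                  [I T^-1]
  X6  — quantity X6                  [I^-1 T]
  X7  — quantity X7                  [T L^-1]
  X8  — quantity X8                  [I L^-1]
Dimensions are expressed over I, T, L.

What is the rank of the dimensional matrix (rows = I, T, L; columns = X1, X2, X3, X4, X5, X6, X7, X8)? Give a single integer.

2

Write exponents as rows I,T,L / cols X1,X2,X3,X4,X5,X6,X7,X8:
  I: [ 0 -2 -2 -1  1 -1  0  1]
  T: [-1  1  1  1 -1  1  1  0]
  L: [ 1  1  1  0  0  0 -1 -1]
Echelon form has 2 nonzero rows (pivots: X1,X2)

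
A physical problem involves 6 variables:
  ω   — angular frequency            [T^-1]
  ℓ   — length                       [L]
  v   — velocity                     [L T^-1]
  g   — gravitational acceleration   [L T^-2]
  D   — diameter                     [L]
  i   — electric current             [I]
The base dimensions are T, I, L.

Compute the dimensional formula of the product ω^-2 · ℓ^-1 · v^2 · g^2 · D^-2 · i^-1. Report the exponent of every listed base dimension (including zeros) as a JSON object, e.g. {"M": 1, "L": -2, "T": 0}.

{"T": -4, "I": -1, "L": 1}

Dimensional matrix (T×I×L by ω×ℓ×v×g×D×i):
  T: [-1  0 -1 -2  0  0]
  I: [ 0  0  0  0  0  1]
  L: [ 0  1  1  1  1  0]
  [T]: (-2)·-1+(-1)·0+(2)·-1+(2)·-2+(-2)·0+(-1)·0 = -4
  [I]: (-2)·0+(-1)·0+(2)·0+(2)·0+(-2)·0+(-1)·1 = -1
  [L]: (-2)·0+(-1)·1+(2)·1+(2)·1+(-2)·1+(-1)·0 = 1
⇒ T^-4 I^-1 L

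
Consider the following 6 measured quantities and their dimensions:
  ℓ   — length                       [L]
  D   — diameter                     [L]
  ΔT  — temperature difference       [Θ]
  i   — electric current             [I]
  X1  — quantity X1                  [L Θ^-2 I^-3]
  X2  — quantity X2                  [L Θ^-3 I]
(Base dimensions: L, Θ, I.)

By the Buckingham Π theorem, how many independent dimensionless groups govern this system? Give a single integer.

Write exponents as rows L,Θ,I / cols ℓ,D,ΔT,i,X1,X2:
  L: [ 1  1  0  0  1  1]
  Θ: [ 0  0  1  0 -2 -3]
  I: [ 0  0  0  1 -3  1]
RREF → pivots at {ℓ,ΔT,i} ⇒ r = 3
Π count = n − r = 6 − 3 = 3

3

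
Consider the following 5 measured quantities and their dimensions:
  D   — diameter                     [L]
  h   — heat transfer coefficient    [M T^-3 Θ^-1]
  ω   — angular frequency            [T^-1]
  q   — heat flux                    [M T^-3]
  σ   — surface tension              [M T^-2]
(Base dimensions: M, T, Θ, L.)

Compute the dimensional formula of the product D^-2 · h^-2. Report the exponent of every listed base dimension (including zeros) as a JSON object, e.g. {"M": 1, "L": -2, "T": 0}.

{"M": -2, "T": 6, "Θ": 2, "L": -2}

Dimensional matrix (M×T×Θ×L by D×h×ω×q×σ):
  M: [ 0  1  0  1  1]
  T: [ 0 -3 -1 -3 -2]
  Θ: [ 0 -1  0  0  0]
  L: [ 1  0  0  0  0]
  [M]: (-2)·0+(-2)·1 = -2
  [T]: (-2)·0+(-2)·-3 = 6
  [Θ]: (-2)·0+(-2)·-1 = 2
  [L]: (-2)·1+(-2)·0 = -2
⇒ M^-2 T^6 Θ^2 L^-2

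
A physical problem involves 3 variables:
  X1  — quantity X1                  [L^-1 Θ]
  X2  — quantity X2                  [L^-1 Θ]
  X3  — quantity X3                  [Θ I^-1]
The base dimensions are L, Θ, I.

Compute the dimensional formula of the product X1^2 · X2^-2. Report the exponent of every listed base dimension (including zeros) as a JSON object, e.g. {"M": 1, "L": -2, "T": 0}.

{"L": 0, "Θ": 0, "I": 0}

Exponent matrix [L,Θ,I] × [X1,X2,X3]:
  L: [-1 -1  0]
  Θ: [ 1  1  1]
  I: [ 0  0 -1]
  [L]: (2)·-1+(-2)·-1 = 0
  [Θ]: (2)·1+(-2)·1 = 0
  [I]: (2)·0+(-2)·0 = 0
⇒ 1 (dimensionless)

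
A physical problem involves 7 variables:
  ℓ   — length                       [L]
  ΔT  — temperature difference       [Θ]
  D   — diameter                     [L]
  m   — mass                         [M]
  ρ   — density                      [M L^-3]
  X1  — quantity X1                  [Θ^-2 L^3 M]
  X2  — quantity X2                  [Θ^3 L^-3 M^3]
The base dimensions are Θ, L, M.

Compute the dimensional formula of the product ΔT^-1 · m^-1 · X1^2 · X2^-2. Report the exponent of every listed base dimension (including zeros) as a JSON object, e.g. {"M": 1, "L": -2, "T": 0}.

{"Θ": -11, "L": 12, "M": -5}

Dimensional matrix (Θ×L×M by ℓ×ΔT×D×m×ρ×X1×X2):
  Θ: [ 0  1  0  0  0 -2  3]
  L: [ 1  0  1  0 -3  3 -3]
  M: [ 0  0  0  1  1  1  3]
  [Θ]: (-1)·1+(-1)·0+(2)·-2+(-2)·3 = -11
  [L]: (-1)·0+(-1)·0+(2)·3+(-2)·-3 = 12
  [M]: (-1)·0+(-1)·1+(2)·1+(-2)·3 = -5
⇒ Θ^-11 L^12 M^-5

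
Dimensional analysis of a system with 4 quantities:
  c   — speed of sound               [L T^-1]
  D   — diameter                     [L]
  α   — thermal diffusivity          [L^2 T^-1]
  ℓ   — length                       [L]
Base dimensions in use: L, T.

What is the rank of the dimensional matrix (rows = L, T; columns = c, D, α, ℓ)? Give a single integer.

Dimensional matrix (L×T by c×D×α×ℓ):
  L: [ 1  1  2  1]
  T: [-1  0 -1  0]
Echelon form has 2 nonzero rows (pivots: c,D)

2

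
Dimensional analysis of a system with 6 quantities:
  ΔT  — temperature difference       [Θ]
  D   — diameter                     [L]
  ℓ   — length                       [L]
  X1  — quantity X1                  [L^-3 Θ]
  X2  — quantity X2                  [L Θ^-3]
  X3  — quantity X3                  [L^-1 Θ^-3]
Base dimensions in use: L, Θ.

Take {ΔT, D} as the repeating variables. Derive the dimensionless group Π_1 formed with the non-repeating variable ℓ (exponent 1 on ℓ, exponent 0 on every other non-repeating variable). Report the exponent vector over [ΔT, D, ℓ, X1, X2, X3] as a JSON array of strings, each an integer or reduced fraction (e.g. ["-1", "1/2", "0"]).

Dimensional matrix (L×Θ by ΔT×D×ℓ×X1×X2×X3):
  L: [ 0  1  1 -3  1 -1]
  Θ: [ 1  0  0  1 -3 -3]
Row reduction gives pivot columns ΔT,D; rank = 2
Repeat: ΔT,D; free: ℓ,X1,X2,X3
RREF:
  r0: [   1    0    0    1   -3   -3]
  r1: [   0    1    1   -3    1   -1]
Fix exponent of ℓ at 1, X1 at 0, X2 at 0, X3 at 0; solve each RREF row for its pivot's exponent:
  r0: exp(ΔT) + (0)·1 = 0 ⇒ exp(ΔT) = 0
  r1: exp(D) + (1)·1 = 0 ⇒ exp(D) = -1
Π_1 = D^-1 · ℓ

["0", "-1", "1", "0", "0", "0"]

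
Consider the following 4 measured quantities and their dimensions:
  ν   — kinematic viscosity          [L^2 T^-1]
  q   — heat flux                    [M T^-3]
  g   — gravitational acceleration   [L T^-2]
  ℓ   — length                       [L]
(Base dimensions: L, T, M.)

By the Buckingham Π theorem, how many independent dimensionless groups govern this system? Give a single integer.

1

Write exponents as rows L,T,M / cols ν,q,g,ℓ:
  L: [ 2  0  1  1]
  T: [-1 -3 -2  0]
  M: [ 0  1  0  0]
RREF → pivots at {ν,q,g} ⇒ r = 3
4 vars − rank 3 = 1 Π group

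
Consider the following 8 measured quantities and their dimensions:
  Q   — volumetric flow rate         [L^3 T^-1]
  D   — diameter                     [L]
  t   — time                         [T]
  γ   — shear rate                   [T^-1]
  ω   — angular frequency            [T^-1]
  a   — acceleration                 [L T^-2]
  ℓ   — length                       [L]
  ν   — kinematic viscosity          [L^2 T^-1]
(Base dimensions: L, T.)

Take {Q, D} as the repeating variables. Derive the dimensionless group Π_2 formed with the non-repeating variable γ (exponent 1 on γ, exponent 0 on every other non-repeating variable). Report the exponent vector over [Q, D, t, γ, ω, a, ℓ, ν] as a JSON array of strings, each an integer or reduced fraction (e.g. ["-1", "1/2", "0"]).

["-1", "3", "0", "1", "0", "0", "0", "0"]

Dimensional matrix (L×T by Q×D×t×γ×ω×a×ℓ×ν):
  L: [ 3  1  0  0  0  1  1  2]
  T: [-1  0  1 -1 -1 -2  0 -1]
RREF → pivots at {Q,D} ⇒ r = 2
Pivot set = {Q,D}, free = {t,γ,ω,a,ℓ,ν}
RREF:
  r0: [   1    0   -1    1    1    2    0    1]
  r1: [   0    1    3   -3   -3   -5    1   -1]
Fix exponent of γ at 1, t at 0, ω at 0, a at 0, ℓ at 0, ν at 0; solve each RREF row for its pivot's exponent:
  r0: exp(Q) + (1)·1 = 0 ⇒ exp(Q) = -1
  r1: exp(D) + (-3)·1 = 0 ⇒ exp(D) = 3
Π_2 = Q^-1 · D^3 · γ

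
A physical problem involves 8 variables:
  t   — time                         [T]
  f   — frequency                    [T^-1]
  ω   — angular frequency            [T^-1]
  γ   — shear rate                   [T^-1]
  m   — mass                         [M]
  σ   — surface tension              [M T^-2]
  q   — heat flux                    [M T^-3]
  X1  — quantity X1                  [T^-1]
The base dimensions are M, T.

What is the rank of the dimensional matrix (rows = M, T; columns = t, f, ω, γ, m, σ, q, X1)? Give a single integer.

2

Write exponents as rows M,T / cols t,f,ω,γ,m,σ,q,X1:
  M: [ 0  0  0  0  1  1  1  0]
  T: [ 1 -1 -1 -1  0 -2 -3 -1]
Row reduction gives pivot columns t,m; rank = 2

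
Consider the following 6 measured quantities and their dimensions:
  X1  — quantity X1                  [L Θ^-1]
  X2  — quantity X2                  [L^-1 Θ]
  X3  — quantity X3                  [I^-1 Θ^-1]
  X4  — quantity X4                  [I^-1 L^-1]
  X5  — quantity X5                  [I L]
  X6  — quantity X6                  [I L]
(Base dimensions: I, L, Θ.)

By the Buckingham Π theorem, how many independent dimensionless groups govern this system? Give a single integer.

4

Dimensional matrix (I×L×Θ by X1×X2×X3×X4×X5×X6):
  I: [ 0  0 -1 -1  1  1]
  L: [ 1 -1  0 -1  1  1]
  Θ: [-1  1 -1  0  0  0]
Row reduction gives pivot columns X1,X3; rank = 2
n=6, r=2 ⇒ 4 dimensionless groups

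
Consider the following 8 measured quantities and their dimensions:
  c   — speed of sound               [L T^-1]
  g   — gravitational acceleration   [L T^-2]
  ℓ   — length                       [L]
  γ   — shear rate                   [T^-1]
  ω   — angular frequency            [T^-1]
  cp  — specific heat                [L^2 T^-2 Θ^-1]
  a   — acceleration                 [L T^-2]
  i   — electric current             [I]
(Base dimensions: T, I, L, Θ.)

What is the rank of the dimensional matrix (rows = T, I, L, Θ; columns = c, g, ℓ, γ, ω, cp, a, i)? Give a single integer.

4

Dimensional matrix (T×I×L×Θ by c×g×ℓ×γ×ω×cp×a×i):
  T: [-1 -2  0 -1 -1 -2 -2  0]
  I: [ 0  0  0  0  0  0  0  1]
  L: [ 1  1  1  0  0  2  1  0]
  Θ: [ 0  0  0  0  0 -1  0  0]
Row reduction gives pivot columns c,g,cp,i; rank = 4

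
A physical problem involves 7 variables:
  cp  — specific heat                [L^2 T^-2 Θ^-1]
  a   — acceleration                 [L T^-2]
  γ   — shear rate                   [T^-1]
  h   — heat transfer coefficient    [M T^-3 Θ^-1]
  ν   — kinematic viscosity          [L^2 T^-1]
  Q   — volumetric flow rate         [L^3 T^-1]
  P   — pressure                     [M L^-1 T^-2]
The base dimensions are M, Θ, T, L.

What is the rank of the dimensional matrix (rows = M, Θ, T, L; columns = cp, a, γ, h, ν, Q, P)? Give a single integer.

Dimensional matrix (M×Θ×T×L by cp×a×γ×h×ν×Q×P):
  M: [ 0  0  0  1  0  0  1]
  Θ: [-1  0  0 -1  0  0  0]
  T: [-2 -2 -1 -3 -1 -1 -2]
  L: [ 2  1  0  0  2  3 -1]
Echelon form has 4 nonzero rows (pivots: cp,a,γ,h)

4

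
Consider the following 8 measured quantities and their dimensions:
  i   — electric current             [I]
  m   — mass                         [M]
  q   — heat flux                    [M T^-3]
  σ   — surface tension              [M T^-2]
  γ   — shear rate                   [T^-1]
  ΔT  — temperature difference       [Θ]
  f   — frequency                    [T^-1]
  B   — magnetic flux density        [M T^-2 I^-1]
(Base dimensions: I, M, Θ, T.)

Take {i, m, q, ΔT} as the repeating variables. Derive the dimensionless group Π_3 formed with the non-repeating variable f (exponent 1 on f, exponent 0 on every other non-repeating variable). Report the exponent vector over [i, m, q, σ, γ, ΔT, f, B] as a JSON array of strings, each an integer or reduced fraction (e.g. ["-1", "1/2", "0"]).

["0", "1/3", "-1/3", "0", "0", "0", "1", "0"]

Write exponents as rows I,M,Θ,T / cols i,m,q,σ,γ,ΔT,f,B:
  I: [ 1  0  0  0  0  0  0 -1]
  M: [ 0  1  1  1  0  0  0  1]
  Θ: [ 0  0  0  0  0  1  0  0]
  T: [ 0  0 -3 -2 -1  0 -1 -2]
Row reduction gives pivot columns i,m,q,ΔT; rank = 4
Pivot set = {i,m,q,ΔT}, free = {σ,γ,f,B}
RREF:
  r0: [   1    0    0    0    0    0    0   -1]
  r1: [   0    1    0  1/3 -1/3    0 -1/3  1/3]
  r2: [   0    0    1  2/3  1/3    0  1/3  2/3]
  r3: [   0    0    0    0    0    1    0    0]
Fix exponent of f at 1, σ at 0, γ at 0, B at 0; solve each RREF row for its pivot's exponent:
  r0: exp(i) + (0)·1 = 0 ⇒ exp(i) = 0
  r1: exp(m) + (-1/3)·1 = 0 ⇒ exp(m) = 1/3
  r2: exp(q) + (1/3)·1 = 0 ⇒ exp(q) = -1/3
  r3: exp(ΔT) + (0)·1 = 0 ⇒ exp(ΔT) = 0
Π_3 = m^(1/3) · q^(-1/3) · f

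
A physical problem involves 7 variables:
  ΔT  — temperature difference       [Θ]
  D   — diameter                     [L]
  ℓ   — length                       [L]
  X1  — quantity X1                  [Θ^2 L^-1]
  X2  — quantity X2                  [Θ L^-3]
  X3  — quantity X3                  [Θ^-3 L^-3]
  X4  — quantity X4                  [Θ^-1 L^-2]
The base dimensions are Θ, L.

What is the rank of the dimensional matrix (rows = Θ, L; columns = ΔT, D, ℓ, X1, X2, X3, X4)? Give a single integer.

Write exponents as rows Θ,L / cols ΔT,D,ℓ,X1,X2,X3,X4:
  Θ: [ 1  0  0  2  1 -3 -1]
  L: [ 0  1  1 -1 -3 -3 -2]
RREF → pivots at {ΔT,D} ⇒ r = 2

2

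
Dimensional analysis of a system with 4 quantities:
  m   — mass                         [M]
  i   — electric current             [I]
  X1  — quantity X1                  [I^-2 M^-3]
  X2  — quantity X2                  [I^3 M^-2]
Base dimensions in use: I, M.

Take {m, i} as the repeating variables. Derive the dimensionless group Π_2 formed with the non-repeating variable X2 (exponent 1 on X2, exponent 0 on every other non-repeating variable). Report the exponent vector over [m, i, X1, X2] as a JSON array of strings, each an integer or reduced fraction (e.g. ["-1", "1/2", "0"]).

["2", "-3", "0", "1"]

Dimensional matrix (I×M by m×i×X1×X2):
  I: [ 0  1 -2  3]
  M: [ 1  0 -3 -2]
Row reduction gives pivot columns m,i; rank = 2
Pivot set = {m,i}, free = {X1,X2}
RREF:
  r0: [   1    0   -3   -2]
  r1: [   0    1   -2    3]
Fix exponent of X2 at 1, X1 at 0; solve each RREF row for its pivot's exponent:
  r0: exp(m) + (-2)·1 = 0 ⇒ exp(m) = 2
  r1: exp(i) + (3)·1 = 0 ⇒ exp(i) = -3
Π_2 = m^2 · i^-3 · X2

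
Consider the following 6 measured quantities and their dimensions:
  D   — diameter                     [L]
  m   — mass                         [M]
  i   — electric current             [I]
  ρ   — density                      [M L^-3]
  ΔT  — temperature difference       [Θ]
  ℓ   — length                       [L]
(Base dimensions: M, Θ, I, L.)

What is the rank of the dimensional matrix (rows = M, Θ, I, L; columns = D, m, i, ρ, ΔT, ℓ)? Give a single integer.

4

Dimensional matrix (M×Θ×I×L by D×m×i×ρ×ΔT×ℓ):
  M: [ 0  1  0  1  0  0]
  Θ: [ 0  0  0  0  1  0]
  I: [ 0  0  1  0  0  0]
  L: [ 1  0  0 -3  0  1]
Echelon form has 4 nonzero rows (pivots: D,m,i,ΔT)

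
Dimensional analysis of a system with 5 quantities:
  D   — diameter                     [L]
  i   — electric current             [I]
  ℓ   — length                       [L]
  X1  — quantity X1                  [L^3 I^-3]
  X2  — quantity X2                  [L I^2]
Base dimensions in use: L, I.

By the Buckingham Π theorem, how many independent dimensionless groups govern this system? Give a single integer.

3

Exponent matrix [L,I] × [D,i,ℓ,X1,X2]:
  L: [ 1  0  1  3  1]
  I: [ 0  1  0 -3  2]
RREF → pivots at {D,i} ⇒ r = 2
n=5, r=2 ⇒ 3 dimensionless groups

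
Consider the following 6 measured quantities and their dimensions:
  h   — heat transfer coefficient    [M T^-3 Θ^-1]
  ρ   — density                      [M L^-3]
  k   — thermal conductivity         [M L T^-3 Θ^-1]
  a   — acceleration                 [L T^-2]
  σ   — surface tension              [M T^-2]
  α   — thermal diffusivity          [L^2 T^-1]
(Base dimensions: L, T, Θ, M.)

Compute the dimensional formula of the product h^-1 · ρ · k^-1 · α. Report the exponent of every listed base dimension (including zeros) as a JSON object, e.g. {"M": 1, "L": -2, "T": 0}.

{"L": -2, "T": 5, "Θ": 2, "M": -1}

Exponent matrix [L,T,Θ,M] × [h,ρ,k,a,σ,α]:
  L: [ 0 -3  1  1  0  2]
  T: [-3  0 -3 -2 -2 -1]
  Θ: [-1  0 -1  0  0  0]
  M: [ 1  1  1  0  1  0]
  [L]: (-1)·0+(1)·-3+(-1)·1+(1)·2 = -2
  [T]: (-1)·-3+(1)·0+(-1)·-3+(1)·-1 = 5
  [Θ]: (-1)·-1+(1)·0+(-1)·-1+(1)·0 = 2
  [M]: (-1)·1+(1)·1+(-1)·1+(1)·0 = -1
⇒ L^-2 T^5 Θ^2 M^-1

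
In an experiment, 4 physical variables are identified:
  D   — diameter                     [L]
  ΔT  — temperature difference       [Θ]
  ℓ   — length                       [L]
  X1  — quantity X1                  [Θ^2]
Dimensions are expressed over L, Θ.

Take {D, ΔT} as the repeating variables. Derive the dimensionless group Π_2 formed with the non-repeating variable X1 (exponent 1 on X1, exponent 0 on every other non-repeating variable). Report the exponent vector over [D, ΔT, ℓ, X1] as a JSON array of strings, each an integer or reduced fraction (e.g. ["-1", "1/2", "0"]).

Exponent matrix [L,Θ] × [D,ΔT,ℓ,X1]:
  L: [ 1  0  1  0]
  Θ: [ 0  1  0  2]
Echelon form has 2 nonzero rows (pivots: D,ΔT)
Repeat: D,ΔT; free: ℓ,X1
RREF:
  r0: [   1    0    1    0]
  r1: [   0    1    0    2]
Fix exponent of X1 at 1, ℓ at 0; solve each RREF row for its pivot's exponent:
  r0: exp(D) + (0)·1 = 0 ⇒ exp(D) = 0
  r1: exp(ΔT) + (2)·1 = 0 ⇒ exp(ΔT) = -2
Π_2 = ΔT^-2 · X1

["0", "-2", "0", "1"]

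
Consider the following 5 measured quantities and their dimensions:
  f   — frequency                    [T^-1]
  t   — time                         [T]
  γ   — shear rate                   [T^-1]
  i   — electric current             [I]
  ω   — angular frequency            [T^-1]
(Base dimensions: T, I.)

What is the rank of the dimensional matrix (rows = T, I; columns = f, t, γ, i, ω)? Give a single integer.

2

Exponent matrix [T,I] × [f,t,γ,i,ω]:
  T: [-1  1 -1  0 -1]
  I: [ 0  0  0  1  0]
Row reduction gives pivot columns f,i; rank = 2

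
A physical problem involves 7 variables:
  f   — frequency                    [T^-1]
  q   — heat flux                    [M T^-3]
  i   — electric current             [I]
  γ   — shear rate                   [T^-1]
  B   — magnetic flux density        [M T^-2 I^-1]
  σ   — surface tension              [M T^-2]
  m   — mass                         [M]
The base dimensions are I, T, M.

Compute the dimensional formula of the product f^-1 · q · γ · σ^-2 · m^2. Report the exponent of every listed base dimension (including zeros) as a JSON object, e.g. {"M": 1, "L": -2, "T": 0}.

Dimensional matrix (I×T×M by f×q×i×γ×B×σ×m):
  I: [ 0  0  1  0 -1  0  0]
  T: [-1 -3  0 -1 -2 -2  0]
  M: [ 0  1  0  0  1  1  1]
  [I]: (-1)·0+(1)·0+(1)·0+(-2)·0+(2)·0 = 0
  [T]: (-1)·-1+(1)·-3+(1)·-1+(-2)·-2+(2)·0 = 1
  [M]: (-1)·0+(1)·1+(1)·0+(-2)·1+(2)·1 = 1
⇒ T M

{"I": 0, "T": 1, "M": 1}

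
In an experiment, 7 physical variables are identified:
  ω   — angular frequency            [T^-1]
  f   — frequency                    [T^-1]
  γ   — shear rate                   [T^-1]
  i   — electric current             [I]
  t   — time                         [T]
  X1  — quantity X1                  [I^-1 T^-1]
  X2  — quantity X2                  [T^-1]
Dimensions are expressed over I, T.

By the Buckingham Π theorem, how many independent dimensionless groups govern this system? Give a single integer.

5

Exponent matrix [I,T] × [ω,f,γ,i,t,X1,X2]:
  I: [ 0  0  0  1  0 -1  0]
  T: [-1 -1 -1  0  1 -1 -1]
RREF → pivots at {ω,i} ⇒ r = 2
n=7, r=2 ⇒ 5 dimensionless groups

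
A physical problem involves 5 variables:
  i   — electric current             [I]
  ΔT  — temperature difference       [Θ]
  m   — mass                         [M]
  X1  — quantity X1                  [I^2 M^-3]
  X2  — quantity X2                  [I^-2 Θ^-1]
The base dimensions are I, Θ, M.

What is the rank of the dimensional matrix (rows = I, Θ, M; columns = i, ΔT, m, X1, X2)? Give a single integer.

3

Dimensional matrix (I×Θ×M by i×ΔT×m×X1×X2):
  I: [ 1  0  0  2 -2]
  Θ: [ 0  1  0  0 -1]
  M: [ 0  0  1 -3  0]
Echelon form has 3 nonzero rows (pivots: i,ΔT,m)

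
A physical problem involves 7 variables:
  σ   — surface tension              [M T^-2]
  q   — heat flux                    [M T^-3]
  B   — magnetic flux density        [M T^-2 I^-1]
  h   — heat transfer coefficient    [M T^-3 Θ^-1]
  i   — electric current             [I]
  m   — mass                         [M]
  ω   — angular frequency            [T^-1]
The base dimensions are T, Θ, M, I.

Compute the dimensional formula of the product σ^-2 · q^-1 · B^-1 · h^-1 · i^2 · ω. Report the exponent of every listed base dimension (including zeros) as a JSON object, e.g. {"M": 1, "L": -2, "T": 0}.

{"T": 11, "Θ": 1, "M": -5, "I": 3}

Write exponents as rows T,Θ,M,I / cols σ,q,B,h,i,m,ω:
  T: [-2 -3 -2 -3  0  0 -1]
  Θ: [ 0  0  0 -1  0  0  0]
  M: [ 1  1  1  1  0  1  0]
  I: [ 0  0 -1  0  1  0  0]
  [T]: (-2)·-2+(-1)·-3+(-1)·-2+(-1)·-3+(2)·0+(1)·-1 = 11
  [Θ]: (-2)·0+(-1)·0+(-1)·0+(-1)·-1+(2)·0+(1)·0 = 1
  [M]: (-2)·1+(-1)·1+(-1)·1+(-1)·1+(2)·0+(1)·0 = -5
  [I]: (-2)·0+(-1)·0+(-1)·-1+(-1)·0+(2)·1+(1)·0 = 3
⇒ T^11 Θ M^-5 I^3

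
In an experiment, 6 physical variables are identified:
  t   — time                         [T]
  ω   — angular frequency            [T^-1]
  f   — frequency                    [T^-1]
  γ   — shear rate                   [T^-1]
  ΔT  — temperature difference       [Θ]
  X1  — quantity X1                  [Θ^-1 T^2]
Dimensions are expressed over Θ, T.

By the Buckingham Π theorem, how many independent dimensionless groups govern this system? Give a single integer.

Exponent matrix [Θ,T] × [t,ω,f,γ,ΔT,X1]:
  Θ: [ 0  0  0  0  1 -1]
  T: [ 1 -1 -1 -1  0  2]
Row reduction gives pivot columns t,ΔT; rank = 2
6 vars − rank 2 = 4 Π groups

4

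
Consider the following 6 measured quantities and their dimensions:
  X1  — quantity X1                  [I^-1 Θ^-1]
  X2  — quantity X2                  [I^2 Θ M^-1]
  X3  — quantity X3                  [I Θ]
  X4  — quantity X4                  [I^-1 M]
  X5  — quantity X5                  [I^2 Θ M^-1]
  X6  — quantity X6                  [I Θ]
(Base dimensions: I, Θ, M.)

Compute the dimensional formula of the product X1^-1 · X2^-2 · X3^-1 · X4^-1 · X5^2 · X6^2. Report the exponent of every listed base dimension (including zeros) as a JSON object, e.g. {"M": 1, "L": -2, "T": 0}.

Dimensional matrix (I×Θ×M by X1×X2×X3×X4×X5×X6):
  I: [-1  2  1 -1  2  1]
  Θ: [-1  1  1  0  1  1]
  M: [ 0 -1  0  1 -1  0]
  [I]: (-1)·-1+(-2)·2+(-1)·1+(-1)·-1+(2)·2+(2)·1 = 3
  [Θ]: (-1)·-1+(-2)·1+(-1)·1+(-1)·0+(2)·1+(2)·1 = 2
  [M]: (-1)·0+(-2)·-1+(-1)·0+(-1)·1+(2)·-1+(2)·0 = -1
⇒ I^3 Θ^2 M^-1

{"I": 3, "Θ": 2, "M": -1}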